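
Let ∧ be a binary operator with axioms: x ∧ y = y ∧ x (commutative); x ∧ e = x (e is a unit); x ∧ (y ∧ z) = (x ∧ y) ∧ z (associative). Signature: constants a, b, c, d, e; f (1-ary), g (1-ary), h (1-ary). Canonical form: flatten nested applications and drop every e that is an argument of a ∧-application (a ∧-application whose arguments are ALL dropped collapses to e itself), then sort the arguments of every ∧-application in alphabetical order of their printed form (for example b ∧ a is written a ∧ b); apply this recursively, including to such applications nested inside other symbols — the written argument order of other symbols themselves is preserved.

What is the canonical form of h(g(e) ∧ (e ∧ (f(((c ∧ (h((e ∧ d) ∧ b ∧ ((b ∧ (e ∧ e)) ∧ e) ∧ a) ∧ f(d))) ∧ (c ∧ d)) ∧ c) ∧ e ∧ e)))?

Descend into:  g(e) ∧ (e ∧ (f(((c ∧ (h((e ∧ d) ∧ b ∧ ((b ∧ (e ∧ e)) ∧ e) ∧ a) ∧ f(d))) ∧ (c ∧ d)) ∧ c) ∧ e ∧ e))
Merge nested applications:  g(e) ∧ e ∧ f(((c ∧ (h((e ∧ d) ∧ b ∧ ((b ∧ (e ∧ e)) ∧ e) ∧ a) ∧ f(d))) ∧ (c ∧ d)) ∧ c) ∧ e ∧ e
Simplify inside:  f(((c ∧ (h((e ∧ d) ∧ b ∧ ((b ∧ (e ∧ e)) ∧ e) ∧ a) ∧ f(d))) ∧ (c ∧ d)) ∧ c)  →  f(c ∧ c ∧ c ∧ d ∧ f(d) ∧ h(a ∧ b ∧ b ∧ d))
Drop the unit:  drop e (×3)
Sort arguments:  f(c ∧ c ∧ c ∧ d ∧ f(d) ∧ h(a ∧ b ∧ b ∧ d)) ∧ g(e)
Rebuild:  h(f(c ∧ c ∧ c ∧ d ∧ f(d) ∧ h(a ∧ b ∧ b ∧ d)) ∧ g(e))

Answer: h(f(c ∧ c ∧ c ∧ d ∧ f(d) ∧ h(a ∧ b ∧ b ∧ d)) ∧ g(e))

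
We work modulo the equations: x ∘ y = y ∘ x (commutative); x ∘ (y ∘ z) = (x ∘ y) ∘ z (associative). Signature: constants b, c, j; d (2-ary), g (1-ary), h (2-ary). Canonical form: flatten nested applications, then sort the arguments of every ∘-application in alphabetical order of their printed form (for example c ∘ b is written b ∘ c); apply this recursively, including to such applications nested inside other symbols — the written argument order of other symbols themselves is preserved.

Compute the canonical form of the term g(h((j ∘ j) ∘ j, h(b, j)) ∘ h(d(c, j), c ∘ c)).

Descend into:  h((j ∘ j) ∘ j, h(b, j)) ∘ h(d(c, j), c ∘ c)
Simplify inside:  h((j ∘ j) ∘ j, h(b, j))  →  h(j ∘ j ∘ j, h(b, j))
Sort arguments:  h(d(c, j), c ∘ c) ∘ h(j ∘ j ∘ j, h(b, j))
Put back:  g(h(d(c, j), c ∘ c) ∘ h(j ∘ j ∘ j, h(b, j)))

Answer: g(h(d(c, j), c ∘ c) ∘ h(j ∘ j ∘ j, h(b, j)))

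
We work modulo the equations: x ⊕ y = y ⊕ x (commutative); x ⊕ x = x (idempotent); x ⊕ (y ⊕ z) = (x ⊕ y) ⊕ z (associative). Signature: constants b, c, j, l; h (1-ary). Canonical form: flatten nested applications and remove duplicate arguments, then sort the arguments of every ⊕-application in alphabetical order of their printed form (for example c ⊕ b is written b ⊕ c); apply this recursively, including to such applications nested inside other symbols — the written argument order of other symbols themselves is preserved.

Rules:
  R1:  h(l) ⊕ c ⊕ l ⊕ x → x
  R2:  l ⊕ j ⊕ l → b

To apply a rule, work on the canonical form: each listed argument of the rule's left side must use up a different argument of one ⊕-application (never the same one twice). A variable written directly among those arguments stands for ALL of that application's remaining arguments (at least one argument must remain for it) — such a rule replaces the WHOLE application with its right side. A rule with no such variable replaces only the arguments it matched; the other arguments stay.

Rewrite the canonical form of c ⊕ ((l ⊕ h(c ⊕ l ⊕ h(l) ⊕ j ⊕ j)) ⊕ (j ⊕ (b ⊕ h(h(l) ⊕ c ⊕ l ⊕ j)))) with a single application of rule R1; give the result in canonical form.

Answer: b ⊕ c ⊕ h(j) ⊕ j ⊕ l

Derivation:
Canonical form:  b ⊕ c ⊕ h(c ⊕ h(l) ⊕ j ⊕ l) ⊕ j ⊕ l
Match R1:  consume c, h(l), l;  x := j
Every leftover argument binds to the variable; the entire application is replaced.
New term:  b ⊕ c ⊕ h(j) ⊕ j ⊕ l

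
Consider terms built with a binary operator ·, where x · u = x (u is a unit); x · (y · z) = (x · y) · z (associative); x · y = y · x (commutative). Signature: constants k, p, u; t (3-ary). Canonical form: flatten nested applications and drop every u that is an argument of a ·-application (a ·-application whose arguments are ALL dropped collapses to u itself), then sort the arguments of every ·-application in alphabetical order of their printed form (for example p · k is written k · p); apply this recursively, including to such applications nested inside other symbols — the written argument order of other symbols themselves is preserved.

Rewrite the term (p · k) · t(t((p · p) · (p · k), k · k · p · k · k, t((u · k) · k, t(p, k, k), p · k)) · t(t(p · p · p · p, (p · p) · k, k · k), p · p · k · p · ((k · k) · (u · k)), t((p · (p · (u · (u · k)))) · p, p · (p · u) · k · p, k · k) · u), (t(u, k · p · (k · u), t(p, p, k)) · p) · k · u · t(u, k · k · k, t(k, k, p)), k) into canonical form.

Answer: k · p · t(t(k · p · p · p, k · k · k · k · p, t(k · k, t(p, k, k), k · p)) · t(t(p · p · p · p, k · p · p, k · k), k · k · k · k · p · p · p, t(k · p · p · p, k · p · p · p, k · k)), k · p · t(u, k · k · k, t(k, k, p)) · t(u, k · k · p, t(p, p, k)), k)

Derivation:
Flatten:  p · k · t(t((p · p) · (p · k), k · k · p · k · k, t((u · k) · k, t(p, k, k), p · k)) · t(t(p · p · p · p, (p · p) · k, k · k), p · p · k · p · ((k · k) · (u · k)), t((p · (p · (u · (u · k)))) · p, p · (p · u) · k · p, k · k) · u), (t(u, k · p · (k · u), t(p, p, k)) · p) · k · u · t(u, k · k · k, t(k, k, p)), k)
Inside:  t(t((p · p) · (p · k), k · k · p · k · k, t((u · k) · k, t(p, k, k), p · k)) · t(t(p · p · p · p, (p · p) · k, k · k), p · p · k · p · ((k · k) · (u · k)), t((p · (p · (u · (u · k)))) · p, p · (p · u) · k · p, k · k) · u), (t(u, k · p · (k · u), t(p, p, k)) · p) · k · u · t(u, k · k · k, t(k, k, p)), k)  →  t(t(k · p · p · p, k · k · k · k · p, t(k · k, t(p, k, k), k · p)) · t(t(p · p · p · p, k · p · p, k · k), k · k · k · k · p · p · p, t(k · p · p · p, k · p · p · p, k · k)), k · p · t(u, k · k · k, t(k, k, p)) · t(u, k · k · p, t(p, p, k)), k)
Order the arguments:  k · p · t(t(k · p · p · p, k · k · k · k · p, t(k · k, t(p, k, k), k · p)) · t(t(p · p · p · p, k · p · p, k · k), k · k · k · k · p · p · p, t(k · p · p · p, k · p · p · p, k · k)), k · p · t(u, k · k · k, t(k, k, p)) · t(u, k · k · p, t(p, p, k)), k)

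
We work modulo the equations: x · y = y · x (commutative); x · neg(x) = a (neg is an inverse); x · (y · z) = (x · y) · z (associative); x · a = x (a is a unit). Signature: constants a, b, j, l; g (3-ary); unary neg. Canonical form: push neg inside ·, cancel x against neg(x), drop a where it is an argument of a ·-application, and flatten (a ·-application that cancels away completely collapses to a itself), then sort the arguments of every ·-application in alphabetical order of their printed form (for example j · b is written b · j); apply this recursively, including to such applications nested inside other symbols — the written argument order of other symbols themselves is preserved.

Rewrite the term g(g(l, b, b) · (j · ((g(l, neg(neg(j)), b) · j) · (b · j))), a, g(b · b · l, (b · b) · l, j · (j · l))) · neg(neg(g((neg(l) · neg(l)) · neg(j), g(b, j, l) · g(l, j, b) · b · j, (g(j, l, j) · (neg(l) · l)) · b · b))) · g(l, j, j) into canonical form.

Answer: g(b · g(l, b, b) · g(l, j, b) · j · j · j, a, g(b · b · l, b · b · l, j · j · l)) · g(l, j, j) · g(neg(j) · neg(l) · neg(l), b · g(b, j, l) · g(l, j, b) · j, b · b · g(j, l, j))

Derivation:
Push neg inside:  distribute neg over · and collapse double neg
Combine occurrences:  g(b · g(l, b, b) · g(l, j, b) · j · j · j, a, g(b · b · l, b · b · l, j · j · l)) · g(neg(j) · neg(l) · neg(l), b · g(b, j, l) · g(l, j, b) · j, b · b · g(j, l, j)) · g(l, j, j)
Order the arguments:  g(b · g(l, b, b) · g(l, j, b) · j · j · j, a, g(b · b · l, b · b · l, j · j · l)) · g(l, j, j) · g(neg(j) · neg(l) · neg(l), b · g(b, j, l) · g(l, j, b) · j, b · b · g(j, l, j))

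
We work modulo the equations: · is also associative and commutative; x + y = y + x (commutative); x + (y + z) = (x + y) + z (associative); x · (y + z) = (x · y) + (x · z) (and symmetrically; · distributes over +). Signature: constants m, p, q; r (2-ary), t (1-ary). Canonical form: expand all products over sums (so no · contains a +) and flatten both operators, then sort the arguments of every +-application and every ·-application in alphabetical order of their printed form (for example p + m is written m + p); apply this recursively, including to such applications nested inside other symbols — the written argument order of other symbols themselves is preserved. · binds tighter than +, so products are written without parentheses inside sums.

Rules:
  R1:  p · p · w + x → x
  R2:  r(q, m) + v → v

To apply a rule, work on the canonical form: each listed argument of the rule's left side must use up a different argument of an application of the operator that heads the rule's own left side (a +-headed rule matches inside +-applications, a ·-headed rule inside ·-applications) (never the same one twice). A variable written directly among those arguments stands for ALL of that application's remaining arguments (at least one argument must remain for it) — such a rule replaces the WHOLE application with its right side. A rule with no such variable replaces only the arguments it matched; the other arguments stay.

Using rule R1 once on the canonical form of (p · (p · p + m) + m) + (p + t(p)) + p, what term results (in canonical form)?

Answer: m + m · p + p + p + t(p)

Derivation:
Canonical form:  m + m · p + p + p + p · p · p + t(p)
Apply R1:  consuming p · p · p;  w := p, x := m + m · p + p + p + t(p)
Every leftover argument binds to the variable; the entire application is replaced.
Result:  m + m · p + p + p + t(p)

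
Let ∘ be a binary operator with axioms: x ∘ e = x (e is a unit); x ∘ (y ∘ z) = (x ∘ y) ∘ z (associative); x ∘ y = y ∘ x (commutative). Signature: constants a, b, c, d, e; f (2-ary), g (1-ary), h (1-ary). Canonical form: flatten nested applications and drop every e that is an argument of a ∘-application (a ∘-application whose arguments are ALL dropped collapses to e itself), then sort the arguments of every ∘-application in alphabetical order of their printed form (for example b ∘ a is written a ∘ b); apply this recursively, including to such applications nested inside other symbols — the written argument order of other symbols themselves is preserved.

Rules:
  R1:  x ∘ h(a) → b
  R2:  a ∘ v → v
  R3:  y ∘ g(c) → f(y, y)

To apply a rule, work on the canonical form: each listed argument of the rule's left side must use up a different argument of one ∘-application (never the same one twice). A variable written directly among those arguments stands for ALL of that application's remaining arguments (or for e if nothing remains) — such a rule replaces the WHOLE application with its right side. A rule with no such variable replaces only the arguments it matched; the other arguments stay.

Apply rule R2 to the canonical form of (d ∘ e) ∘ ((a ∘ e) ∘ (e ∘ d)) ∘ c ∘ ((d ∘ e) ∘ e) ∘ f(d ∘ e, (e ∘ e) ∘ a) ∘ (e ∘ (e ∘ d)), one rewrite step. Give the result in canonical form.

Answer: c ∘ d ∘ d ∘ d ∘ d ∘ f(d, a)

Derivation:
Canonical form:  a ∘ c ∘ d ∘ d ∘ d ∘ d ∘ f(d, a)
R2 matches:  uses a;  v := c ∘ d ∘ d ∘ d ∘ d ∘ f(d, a)
The extension variable absorbs all remaining arguments, so the whole application is rewritten.
New term:  c ∘ d ∘ d ∘ d ∘ d ∘ f(d, a)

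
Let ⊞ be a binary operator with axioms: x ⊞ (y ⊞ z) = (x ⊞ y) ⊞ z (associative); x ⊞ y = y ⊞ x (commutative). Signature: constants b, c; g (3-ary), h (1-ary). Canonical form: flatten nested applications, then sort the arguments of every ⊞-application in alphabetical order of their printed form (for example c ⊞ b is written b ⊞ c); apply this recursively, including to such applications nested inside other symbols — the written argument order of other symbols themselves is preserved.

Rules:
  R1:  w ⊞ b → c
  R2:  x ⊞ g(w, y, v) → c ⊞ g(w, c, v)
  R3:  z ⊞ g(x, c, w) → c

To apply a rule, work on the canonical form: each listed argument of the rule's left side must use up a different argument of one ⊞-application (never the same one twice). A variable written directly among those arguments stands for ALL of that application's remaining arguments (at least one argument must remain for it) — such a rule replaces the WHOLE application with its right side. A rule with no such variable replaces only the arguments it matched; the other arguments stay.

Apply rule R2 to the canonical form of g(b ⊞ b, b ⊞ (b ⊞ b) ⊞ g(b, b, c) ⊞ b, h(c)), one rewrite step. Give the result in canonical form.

Answer: g(b ⊞ b, c ⊞ g(b, c, c), h(c))

Derivation:
Canonical form:  g(b ⊞ b, b ⊞ b ⊞ b ⊞ b ⊞ g(b, b, c), h(c))
Apply R2:  consuming g(b, b, c);  v := c, w := b, x := b ⊞ b ⊞ b ⊞ b, y := b
The extension variable absorbs all remaining arguments, so the whole application is rewritten.
New term:  g(b ⊞ b, c ⊞ g(b, c, c), h(c))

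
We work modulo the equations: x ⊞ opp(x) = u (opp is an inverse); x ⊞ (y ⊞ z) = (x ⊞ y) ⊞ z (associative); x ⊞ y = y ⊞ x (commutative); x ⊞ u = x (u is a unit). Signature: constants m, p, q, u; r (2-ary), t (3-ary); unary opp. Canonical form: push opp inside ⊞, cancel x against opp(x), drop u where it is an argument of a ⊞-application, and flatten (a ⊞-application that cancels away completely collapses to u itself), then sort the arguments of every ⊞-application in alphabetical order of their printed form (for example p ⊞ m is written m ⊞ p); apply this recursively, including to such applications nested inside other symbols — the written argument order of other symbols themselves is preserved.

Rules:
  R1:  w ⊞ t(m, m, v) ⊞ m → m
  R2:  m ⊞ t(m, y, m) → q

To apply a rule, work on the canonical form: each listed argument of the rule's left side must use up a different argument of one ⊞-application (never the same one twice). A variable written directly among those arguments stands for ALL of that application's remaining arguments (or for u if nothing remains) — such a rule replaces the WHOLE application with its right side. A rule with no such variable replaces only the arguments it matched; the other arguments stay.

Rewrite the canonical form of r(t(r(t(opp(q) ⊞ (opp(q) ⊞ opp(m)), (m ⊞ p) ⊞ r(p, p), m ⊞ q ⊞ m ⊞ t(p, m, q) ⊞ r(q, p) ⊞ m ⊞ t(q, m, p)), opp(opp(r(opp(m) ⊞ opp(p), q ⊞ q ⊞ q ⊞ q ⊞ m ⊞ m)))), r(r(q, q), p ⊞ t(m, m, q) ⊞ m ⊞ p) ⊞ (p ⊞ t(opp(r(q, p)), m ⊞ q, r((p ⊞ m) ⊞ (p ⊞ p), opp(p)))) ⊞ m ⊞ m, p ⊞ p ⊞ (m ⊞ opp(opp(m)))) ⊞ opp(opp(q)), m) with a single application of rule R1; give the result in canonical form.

Canonical form:  r(q ⊞ t(r(t(opp(m) ⊞ opp(q) ⊞ opp(q), m ⊞ p ⊞ r(p, p), m ⊞ m ⊞ m ⊞ q ⊞ r(q, p) ⊞ t(p, m, q) ⊞ t(q, m, p)), r(opp(m) ⊞ opp(p), m ⊞ m ⊞ q ⊞ q ⊞ q ⊞ q)), m ⊞ m ⊞ p ⊞ r(r(q, q), m ⊞ p ⊞ p ⊞ t(m, m, q)) ⊞ t(opp(r(q, p)), m ⊞ q, r(m ⊞ p ⊞ p ⊞ p, opp(p))), m ⊞ m ⊞ p ⊞ p), m)
Apply R1:  consuming m, t(m, m, q);  v := q, w := p ⊞ p
The extension variable absorbs all remaining arguments, so the whole application is rewritten.
Result:  r(q ⊞ t(r(t(opp(m) ⊞ opp(q) ⊞ opp(q), m ⊞ p ⊞ r(p, p), m ⊞ m ⊞ m ⊞ q ⊞ r(q, p) ⊞ t(p, m, q) ⊞ t(q, m, p)), r(opp(m) ⊞ opp(p), m ⊞ m ⊞ q ⊞ q ⊞ q ⊞ q)), m ⊞ m ⊞ p ⊞ r(r(q, q), m) ⊞ t(opp(r(q, p)), m ⊞ q, r(m ⊞ p ⊞ p ⊞ p, opp(p))), m ⊞ m ⊞ p ⊞ p), m)

Answer: r(q ⊞ t(r(t(opp(m) ⊞ opp(q) ⊞ opp(q), m ⊞ p ⊞ r(p, p), m ⊞ m ⊞ m ⊞ q ⊞ r(q, p) ⊞ t(p, m, q) ⊞ t(q, m, p)), r(opp(m) ⊞ opp(p), m ⊞ m ⊞ q ⊞ q ⊞ q ⊞ q)), m ⊞ m ⊞ p ⊞ r(r(q, q), m) ⊞ t(opp(r(q, p)), m ⊞ q, r(m ⊞ p ⊞ p ⊞ p, opp(p))), m ⊞ m ⊞ p ⊞ p), m)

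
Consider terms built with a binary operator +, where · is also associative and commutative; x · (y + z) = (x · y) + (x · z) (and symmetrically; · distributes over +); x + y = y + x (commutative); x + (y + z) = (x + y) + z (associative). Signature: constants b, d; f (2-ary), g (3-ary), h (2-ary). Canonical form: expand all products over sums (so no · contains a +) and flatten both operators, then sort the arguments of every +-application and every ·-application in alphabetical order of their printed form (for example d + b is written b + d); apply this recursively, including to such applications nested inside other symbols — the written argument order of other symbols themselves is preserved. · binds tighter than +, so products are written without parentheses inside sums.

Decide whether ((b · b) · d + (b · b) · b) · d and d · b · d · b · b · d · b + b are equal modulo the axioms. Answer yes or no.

Answer: no — b · b · b · d + b · b · d · d vs b + b · b · b · b · d · d · d

Derivation:
Left:  ((b · b) · d + (b · b) · b) · d
  Distribute:  b · b · d · d + b · b · b · d
  Order the arguments:  b · b · b · d + b · b · d · d
Right:  d · b · d · b · b · d · b + b
  Flatten:  b · b · b · b · d · d · d + b
  Order the arguments:  b + b · b · b · b · d · d · d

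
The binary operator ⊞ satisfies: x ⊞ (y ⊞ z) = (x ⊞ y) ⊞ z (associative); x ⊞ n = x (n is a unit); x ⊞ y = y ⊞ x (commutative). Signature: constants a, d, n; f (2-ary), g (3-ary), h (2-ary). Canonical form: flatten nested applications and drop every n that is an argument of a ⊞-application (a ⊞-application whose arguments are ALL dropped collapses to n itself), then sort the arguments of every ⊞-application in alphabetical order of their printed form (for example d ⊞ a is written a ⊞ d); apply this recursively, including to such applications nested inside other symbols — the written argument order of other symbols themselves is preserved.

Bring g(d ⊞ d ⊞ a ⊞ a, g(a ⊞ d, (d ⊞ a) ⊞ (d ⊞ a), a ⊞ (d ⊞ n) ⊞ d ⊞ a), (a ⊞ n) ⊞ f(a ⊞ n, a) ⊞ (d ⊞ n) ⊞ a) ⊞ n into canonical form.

Inside:  g(d ⊞ d ⊞ a ⊞ a, g(a ⊞ d, (d ⊞ a) ⊞ (d ⊞ a), a ⊞ (d ⊞ n) ⊞ d ⊞ a), (a ⊞ n) ⊞ f(a ⊞ n, a) ⊞ (d ⊞ n) ⊞ a)  →  g(a ⊞ a ⊞ d ⊞ d, g(a ⊞ d, a ⊞ a ⊞ d ⊞ d, a ⊞ a ⊞ d ⊞ d), a ⊞ a ⊞ d ⊞ f(a, a))
Unit:  drop n
Order the arguments:  g(a ⊞ a ⊞ d ⊞ d, g(a ⊞ d, a ⊞ a ⊞ d ⊞ d, a ⊞ a ⊞ d ⊞ d), a ⊞ a ⊞ d ⊞ f(a, a))

Answer: g(a ⊞ a ⊞ d ⊞ d, g(a ⊞ d, a ⊞ a ⊞ d ⊞ d, a ⊞ a ⊞ d ⊞ d), a ⊞ a ⊞ d ⊞ f(a, a))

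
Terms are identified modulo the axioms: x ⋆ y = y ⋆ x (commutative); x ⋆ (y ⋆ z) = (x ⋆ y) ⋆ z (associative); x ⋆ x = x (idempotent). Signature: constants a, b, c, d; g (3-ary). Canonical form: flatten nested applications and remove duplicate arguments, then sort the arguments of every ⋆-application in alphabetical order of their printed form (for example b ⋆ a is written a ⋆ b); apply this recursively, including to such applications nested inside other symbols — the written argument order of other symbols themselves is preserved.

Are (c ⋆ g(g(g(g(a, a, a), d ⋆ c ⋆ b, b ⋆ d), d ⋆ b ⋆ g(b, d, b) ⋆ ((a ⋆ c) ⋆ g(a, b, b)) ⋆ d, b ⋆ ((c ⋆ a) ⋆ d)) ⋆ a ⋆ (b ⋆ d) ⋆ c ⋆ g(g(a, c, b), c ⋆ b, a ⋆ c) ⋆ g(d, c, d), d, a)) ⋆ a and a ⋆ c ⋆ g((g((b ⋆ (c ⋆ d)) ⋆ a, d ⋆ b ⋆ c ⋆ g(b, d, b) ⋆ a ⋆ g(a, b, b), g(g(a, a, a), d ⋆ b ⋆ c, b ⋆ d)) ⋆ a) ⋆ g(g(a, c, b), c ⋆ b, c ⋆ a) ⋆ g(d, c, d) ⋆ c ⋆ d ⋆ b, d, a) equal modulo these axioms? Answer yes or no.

Left:  (c ⋆ g(g(g(g(a, a, a), d ⋆ c ⋆ b, b ⋆ d), d ⋆ b ⋆ g(b, d, b) ⋆ ((a ⋆ c) ⋆ g(a, b, b)) ⋆ d, b ⋆ ((c ⋆ a) ⋆ d)) ⋆ a ⋆ (b ⋆ d) ⋆ c ⋆ g(g(a, c, b), c ⋆ b, a ⋆ c) ⋆ g(d, c, d), d, a)) ⋆ a
  Flatten:  c ⋆ g(g(g(g(a, a, a), d ⋆ c ⋆ b, b ⋆ d), d ⋆ b ⋆ g(b, d, b) ⋆ ((a ⋆ c) ⋆ g(a, b, b)) ⋆ d, b ⋆ ((c ⋆ a) ⋆ d)) ⋆ a ⋆ (b ⋆ d) ⋆ c ⋆ g(g(a, c, b), c ⋆ b, a ⋆ c) ⋆ g(d, c, d), d, a) ⋆ a
  Canonicalize subterm:  g(g(g(g(a, a, a), d ⋆ c ⋆ b, b ⋆ d), d ⋆ b ⋆ g(b, d, b) ⋆ ((a ⋆ c) ⋆ g(a, b, b)) ⋆ d, b ⋆ ((c ⋆ a) ⋆ d)) ⋆ a ⋆ (b ⋆ d) ⋆ c ⋆ g(g(a, c, b), c ⋆ b, a ⋆ c) ⋆ g(d, c, d), d, a)  →  g(a ⋆ b ⋆ c ⋆ d ⋆ g(d, c, d) ⋆ g(g(a, c, b), b ⋆ c, a ⋆ c) ⋆ g(g(g(a, a, a), b ⋆ c ⋆ d, b ⋆ d), a ⋆ b ⋆ c ⋆ d ⋆ g(a, b, b) ⋆ g(b, d, b), a ⋆ b ⋆ c ⋆ d), d, a)
  Order the arguments:  a ⋆ c ⋆ g(a ⋆ b ⋆ c ⋆ d ⋆ g(d, c, d) ⋆ g(g(a, c, b), b ⋆ c, a ⋆ c) ⋆ g(g(g(a, a, a), b ⋆ c ⋆ d, b ⋆ d), a ⋆ b ⋆ c ⋆ d ⋆ g(a, b, b) ⋆ g(b, d, b), a ⋆ b ⋆ c ⋆ d), d, a)
Right:  a ⋆ c ⋆ g((g((b ⋆ (c ⋆ d)) ⋆ a, d ⋆ b ⋆ c ⋆ g(b, d, b) ⋆ a ⋆ g(a, b, b), g(g(a, a, a), d ⋆ b ⋆ c, b ⋆ d)) ⋆ a) ⋆ g(g(a, c, b), c ⋆ b, c ⋆ a) ⋆ g(d, c, d) ⋆ c ⋆ d ⋆ b, d, a)
  Canonicalize subterm:  g((g((b ⋆ (c ⋆ d)) ⋆ a, d ⋆ b ⋆ c ⋆ g(b, d, b) ⋆ a ⋆ g(a, b, b), g(g(a, a, a), d ⋆ b ⋆ c, b ⋆ d)) ⋆ a) ⋆ g(g(a, c, b), c ⋆ b, c ⋆ a) ⋆ g(d, c, d) ⋆ c ⋆ d ⋆ b, d, a)  →  g(a ⋆ b ⋆ c ⋆ d ⋆ g(a ⋆ b ⋆ c ⋆ d, a ⋆ b ⋆ c ⋆ d ⋆ g(a, b, b) ⋆ g(b, d, b), g(g(a, a, a), b ⋆ c ⋆ d, b ⋆ d)) ⋆ g(d, c, d) ⋆ g(g(a, c, b), b ⋆ c, a ⋆ c), d, a)
  Sort arguments:  a ⋆ c ⋆ g(a ⋆ b ⋆ c ⋆ d ⋆ g(a ⋆ b ⋆ c ⋆ d, a ⋆ b ⋆ c ⋆ d ⋆ g(a, b, b) ⋆ g(b, d, b), g(g(a, a, a), b ⋆ c ⋆ d, b ⋆ d)) ⋆ g(d, c, d) ⋆ g(g(a, c, b), b ⋆ c, a ⋆ c), d, a)

Answer: no — a ⋆ c ⋆ g(a ⋆ b ⋆ c ⋆ d ⋆ g(d, c, d) ⋆ g(g(a, c, b), b ⋆ c, a ⋆ c) ⋆ g(g(g(a, a, a), b ⋆ c ⋆ d, b ⋆ d), a ⋆ b ⋆ c ⋆ d ⋆ g(a, b, b) ⋆ g(b, d, b), a ⋆ b ⋆ c ⋆ d), d, a) vs a ⋆ c ⋆ g(a ⋆ b ⋆ c ⋆ d ⋆ g(a ⋆ b ⋆ c ⋆ d, a ⋆ b ⋆ c ⋆ d ⋆ g(a, b, b) ⋆ g(b, d, b), g(g(a, a, a), b ⋆ c ⋆ d, b ⋆ d)) ⋆ g(d, c, d) ⋆ g(g(a, c, b), b ⋆ c, a ⋆ c), d, a)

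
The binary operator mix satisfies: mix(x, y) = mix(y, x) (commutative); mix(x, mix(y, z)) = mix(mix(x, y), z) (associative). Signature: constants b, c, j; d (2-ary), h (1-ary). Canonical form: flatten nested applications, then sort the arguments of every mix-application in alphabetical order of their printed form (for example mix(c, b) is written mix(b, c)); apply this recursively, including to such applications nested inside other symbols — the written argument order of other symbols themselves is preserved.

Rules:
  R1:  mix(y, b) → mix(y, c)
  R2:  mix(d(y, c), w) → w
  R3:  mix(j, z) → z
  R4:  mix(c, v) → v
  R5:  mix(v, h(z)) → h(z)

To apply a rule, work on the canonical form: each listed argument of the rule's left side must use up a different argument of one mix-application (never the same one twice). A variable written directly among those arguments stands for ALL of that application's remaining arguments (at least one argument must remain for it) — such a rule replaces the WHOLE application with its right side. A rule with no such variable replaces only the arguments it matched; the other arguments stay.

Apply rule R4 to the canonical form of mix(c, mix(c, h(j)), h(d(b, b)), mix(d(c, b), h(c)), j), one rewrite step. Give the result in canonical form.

Canonical form:  mix(c, c, d(c, b), h(c), h(d(b, b)), h(j), j)
Match R4:  consume c;  v := mix(c, d(c, b), h(c), h(d(b, b)), h(j), j)
The extension variable absorbs all remaining arguments, so the whole application is rewritten.
New term:  mix(c, d(c, b), h(c), h(d(b, b)), h(j), j)

Answer: mix(c, d(c, b), h(c), h(d(b, b)), h(j), j)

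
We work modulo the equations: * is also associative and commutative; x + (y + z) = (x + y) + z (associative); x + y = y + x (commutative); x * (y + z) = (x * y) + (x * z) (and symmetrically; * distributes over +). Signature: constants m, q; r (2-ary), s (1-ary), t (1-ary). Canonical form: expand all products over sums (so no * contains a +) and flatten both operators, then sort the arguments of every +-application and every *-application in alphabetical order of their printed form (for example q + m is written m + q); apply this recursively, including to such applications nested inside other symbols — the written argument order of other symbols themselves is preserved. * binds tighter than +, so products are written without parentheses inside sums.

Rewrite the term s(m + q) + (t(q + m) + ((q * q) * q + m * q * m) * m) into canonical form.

Answer: m * m * m * q + m * q * q * q + s(m + q) + t(m + q)

Derivation:
Expand:  s(m + q) + t(m + q) + m * q * q * q + m * m * m * q
Sort arguments:  m * m * m * q + m * q * q * q + s(m + q) + t(m + q)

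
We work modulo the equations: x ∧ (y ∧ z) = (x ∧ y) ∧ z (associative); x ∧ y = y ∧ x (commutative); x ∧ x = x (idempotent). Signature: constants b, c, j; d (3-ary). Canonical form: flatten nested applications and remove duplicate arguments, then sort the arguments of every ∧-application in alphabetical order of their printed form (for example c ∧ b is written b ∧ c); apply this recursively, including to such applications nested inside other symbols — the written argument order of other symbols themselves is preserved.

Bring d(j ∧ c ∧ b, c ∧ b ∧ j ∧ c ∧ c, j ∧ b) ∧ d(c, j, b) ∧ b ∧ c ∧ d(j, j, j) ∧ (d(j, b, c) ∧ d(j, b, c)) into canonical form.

Answer: b ∧ c ∧ d(b ∧ c ∧ j, b ∧ c ∧ j, b ∧ j) ∧ d(c, j, b) ∧ d(j, b, c) ∧ d(j, j, j)

Derivation:
Flatten:  d(j ∧ c ∧ b, c ∧ b ∧ j ∧ c ∧ c, j ∧ b) ∧ d(c, j, b) ∧ b ∧ c ∧ d(j, j, j) ∧ d(j, b, c) ∧ d(j, b, c)
Inside:  d(j ∧ c ∧ b, c ∧ b ∧ j ∧ c ∧ c, j ∧ b)  →  d(b ∧ c ∧ j, b ∧ c ∧ j, b ∧ j)
Idempotence:  drop duplicate d(j, b, c)
Sort:  b ∧ c ∧ d(b ∧ c ∧ j, b ∧ c ∧ j, b ∧ j) ∧ d(c, j, b) ∧ d(j, b, c) ∧ d(j, j, j)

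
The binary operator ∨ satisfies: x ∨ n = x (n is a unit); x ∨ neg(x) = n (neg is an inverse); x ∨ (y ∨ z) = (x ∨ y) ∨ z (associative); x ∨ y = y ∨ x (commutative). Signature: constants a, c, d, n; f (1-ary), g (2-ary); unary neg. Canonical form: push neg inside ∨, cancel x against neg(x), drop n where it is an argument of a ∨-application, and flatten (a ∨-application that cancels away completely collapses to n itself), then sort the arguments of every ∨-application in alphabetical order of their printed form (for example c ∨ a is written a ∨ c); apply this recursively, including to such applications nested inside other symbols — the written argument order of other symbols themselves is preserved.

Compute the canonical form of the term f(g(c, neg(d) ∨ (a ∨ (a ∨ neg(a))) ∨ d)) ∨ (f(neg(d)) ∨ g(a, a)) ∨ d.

Answer: d ∨ f(g(c, a)) ∨ f(neg(d)) ∨ g(a, a)

Derivation:
Collect:  f(g(c, a)) ∨ f(neg(d)) ∨ g(a, a) ∨ d
Order the arguments:  d ∨ f(g(c, a)) ∨ f(neg(d)) ∨ g(a, a)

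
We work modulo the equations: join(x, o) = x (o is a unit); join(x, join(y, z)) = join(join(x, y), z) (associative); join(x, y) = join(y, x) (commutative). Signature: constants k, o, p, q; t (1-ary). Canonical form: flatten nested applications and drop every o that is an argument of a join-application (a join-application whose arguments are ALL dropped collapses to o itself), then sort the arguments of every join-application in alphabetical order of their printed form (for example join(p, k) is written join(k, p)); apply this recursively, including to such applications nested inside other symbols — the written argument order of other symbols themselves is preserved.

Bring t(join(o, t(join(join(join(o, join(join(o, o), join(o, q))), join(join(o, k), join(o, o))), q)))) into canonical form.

Work inside:  join(o, t(join(join(join(o, join(join(o, o), join(o, q))), join(join(o, k), join(o, o))), q)))
Canonicalize subterm:  t(join(join(join(o, join(join(o, o), join(o, q))), join(join(o, k), join(o, o))), q))  →  t(join(k, q, q))
Drop the unit:  drop o
Order the arguments:  t(join(k, q, q))
Reassemble:  t(t(join(k, q, q)))

Answer: t(t(join(k, q, q)))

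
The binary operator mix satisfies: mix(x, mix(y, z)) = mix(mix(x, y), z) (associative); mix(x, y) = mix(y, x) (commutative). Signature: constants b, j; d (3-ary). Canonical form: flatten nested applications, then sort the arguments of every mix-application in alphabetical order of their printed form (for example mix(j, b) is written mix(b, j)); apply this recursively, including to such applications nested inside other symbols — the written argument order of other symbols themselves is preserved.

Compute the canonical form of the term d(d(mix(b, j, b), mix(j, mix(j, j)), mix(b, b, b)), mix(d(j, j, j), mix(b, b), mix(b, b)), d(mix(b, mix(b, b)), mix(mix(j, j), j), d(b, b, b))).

Answer: d(d(mix(b, b, j), mix(j, j, j), mix(b, b, b)), mix(b, b, b, b, d(j, j, j)), d(mix(b, b, b), mix(j, j, j), d(b, b, b)))

Derivation:
Focus inside:  mix(d(j, j, j), mix(b, b), mix(b, b))
Flatten:  mix(d(j, j, j), b, b, b, b)
Sort:  mix(b, b, b, b, d(j, j, j))
Reassemble:  d(d(mix(b, b, j), mix(j, j, j), mix(b, b, b)), mix(b, b, b, b, d(j, j, j)), d(mix(b, b, b), mix(j, j, j), d(b, b, b)))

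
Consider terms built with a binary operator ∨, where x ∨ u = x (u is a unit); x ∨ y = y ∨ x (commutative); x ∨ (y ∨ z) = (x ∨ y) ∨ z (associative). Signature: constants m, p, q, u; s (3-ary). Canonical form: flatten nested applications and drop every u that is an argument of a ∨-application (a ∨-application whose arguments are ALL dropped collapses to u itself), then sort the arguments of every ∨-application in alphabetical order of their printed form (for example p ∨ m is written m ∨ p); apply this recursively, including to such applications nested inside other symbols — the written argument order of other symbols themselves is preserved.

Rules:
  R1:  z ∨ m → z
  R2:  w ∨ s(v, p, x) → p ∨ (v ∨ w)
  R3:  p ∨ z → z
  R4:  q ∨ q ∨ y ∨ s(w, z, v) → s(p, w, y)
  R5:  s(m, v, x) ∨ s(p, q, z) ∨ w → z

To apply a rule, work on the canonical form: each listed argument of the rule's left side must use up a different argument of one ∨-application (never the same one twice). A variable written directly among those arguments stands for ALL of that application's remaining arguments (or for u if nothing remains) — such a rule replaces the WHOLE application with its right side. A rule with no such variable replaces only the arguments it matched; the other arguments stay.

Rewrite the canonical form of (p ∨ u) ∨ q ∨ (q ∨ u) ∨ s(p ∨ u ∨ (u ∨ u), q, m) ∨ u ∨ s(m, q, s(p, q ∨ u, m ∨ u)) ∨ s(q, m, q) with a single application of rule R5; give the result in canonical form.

Canonical form:  p ∨ q ∨ q ∨ s(m, q, s(p, q, m)) ∨ s(p, q, m) ∨ s(q, m, q)
Apply R5:  consuming s(m, q, s(p, q, m)), s(p, q, m);  v := q, w := p ∨ q ∨ q ∨ s(q, m, q), x := s(p, q, m), z := m
Every leftover argument binds to the variable; the entire application is replaced.
Giving:  m

Answer: m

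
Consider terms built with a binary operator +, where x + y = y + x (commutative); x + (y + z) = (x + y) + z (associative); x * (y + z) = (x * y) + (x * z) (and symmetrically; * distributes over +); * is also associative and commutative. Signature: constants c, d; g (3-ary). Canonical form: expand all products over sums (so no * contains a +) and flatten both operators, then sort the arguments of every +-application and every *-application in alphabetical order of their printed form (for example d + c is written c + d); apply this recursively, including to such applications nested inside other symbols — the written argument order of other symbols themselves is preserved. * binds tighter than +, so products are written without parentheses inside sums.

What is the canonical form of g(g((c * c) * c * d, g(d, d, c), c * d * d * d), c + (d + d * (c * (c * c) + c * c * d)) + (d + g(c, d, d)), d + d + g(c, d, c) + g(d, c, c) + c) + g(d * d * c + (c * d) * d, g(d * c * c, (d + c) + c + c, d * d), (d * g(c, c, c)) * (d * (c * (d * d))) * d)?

Answer: g(c * d * d + c * d * d, g(c * c * d, c + c + c + d, d * d), c * d * d * d * d * d * g(c, c, c)) + g(g(c * c * c * d, g(d, d, c), c * d * d * d), c + c * c * c * d + c * c * d * d + d + d + g(c, d, d), c + d + d + g(c, d, c) + g(d, c, c))

Derivation:
Expand:  g(g(c * c * c * d, g(d, d, c), c * d * d * d), c + c * c * c * d + c * c * d * d + d + d + g(c, d, d), c + d + d + g(c, d, c) + g(d, c, c)) + g(c * d * d + c * d * d, g(c * c * d, c + c + c + d, d * d), c * d * d * d * d * d * g(c, c, c))
Sort:  g(c * d * d + c * d * d, g(c * c * d, c + c + c + d, d * d), c * d * d * d * d * d * g(c, c, c)) + g(g(c * c * c * d, g(d, d, c), c * d * d * d), c + c * c * c * d + c * c * d * d + d + d + g(c, d, d), c + d + d + g(c, d, c) + g(d, c, c))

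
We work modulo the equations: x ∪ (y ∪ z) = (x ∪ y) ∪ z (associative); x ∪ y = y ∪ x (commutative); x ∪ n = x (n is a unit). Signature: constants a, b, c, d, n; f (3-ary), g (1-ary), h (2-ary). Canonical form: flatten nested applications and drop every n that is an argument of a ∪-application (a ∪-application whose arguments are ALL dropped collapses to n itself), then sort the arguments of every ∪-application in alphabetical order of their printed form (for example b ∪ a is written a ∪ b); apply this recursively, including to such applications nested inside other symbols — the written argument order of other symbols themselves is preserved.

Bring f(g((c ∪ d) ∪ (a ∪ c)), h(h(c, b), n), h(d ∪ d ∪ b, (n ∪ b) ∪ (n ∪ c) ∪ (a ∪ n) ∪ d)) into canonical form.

Focus inside:  (n ∪ b) ∪ (n ∪ c) ∪ (a ∪ n) ∪ d
Flatten:  n ∪ b ∪ n ∪ c ∪ a ∪ n ∪ d
Units out:  drop n (×3)
Sort arguments:  a ∪ b ∪ c ∪ d
Put back:  f(g(a ∪ c ∪ c ∪ d), h(h(c, b), n), h(b ∪ d ∪ d, a ∪ b ∪ c ∪ d))

Answer: f(g(a ∪ c ∪ c ∪ d), h(h(c, b), n), h(b ∪ d ∪ d, a ∪ b ∪ c ∪ d))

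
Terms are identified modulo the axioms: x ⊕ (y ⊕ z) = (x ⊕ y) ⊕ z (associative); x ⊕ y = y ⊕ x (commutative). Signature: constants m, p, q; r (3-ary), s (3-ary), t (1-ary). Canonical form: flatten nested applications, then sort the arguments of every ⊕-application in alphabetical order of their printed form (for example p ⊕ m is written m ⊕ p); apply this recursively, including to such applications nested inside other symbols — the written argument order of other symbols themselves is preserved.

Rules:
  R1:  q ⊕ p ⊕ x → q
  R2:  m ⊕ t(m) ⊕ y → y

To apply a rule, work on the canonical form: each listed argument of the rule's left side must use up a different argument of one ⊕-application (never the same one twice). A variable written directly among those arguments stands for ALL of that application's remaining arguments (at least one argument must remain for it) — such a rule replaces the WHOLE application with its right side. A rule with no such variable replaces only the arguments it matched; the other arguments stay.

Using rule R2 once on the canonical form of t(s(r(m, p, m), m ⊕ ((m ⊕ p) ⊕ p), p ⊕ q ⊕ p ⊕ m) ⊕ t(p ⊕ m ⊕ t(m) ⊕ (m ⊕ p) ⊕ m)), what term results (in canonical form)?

Answer: t(s(r(m, p, m), m ⊕ m ⊕ p ⊕ p, m ⊕ p ⊕ p ⊕ q) ⊕ t(m ⊕ m ⊕ p ⊕ p))

Derivation:
Canonical form:  t(s(r(m, p, m), m ⊕ m ⊕ p ⊕ p, m ⊕ p ⊕ p ⊕ q) ⊕ t(m ⊕ m ⊕ m ⊕ p ⊕ p ⊕ t(m)))
Apply R2:  consuming m, t(m);  y := m ⊕ m ⊕ p ⊕ p
The extension variable absorbs all remaining arguments, so the whole application is rewritten.
New term:  t(s(r(m, p, m), m ⊕ m ⊕ p ⊕ p, m ⊕ p ⊕ p ⊕ q) ⊕ t(m ⊕ m ⊕ p ⊕ p))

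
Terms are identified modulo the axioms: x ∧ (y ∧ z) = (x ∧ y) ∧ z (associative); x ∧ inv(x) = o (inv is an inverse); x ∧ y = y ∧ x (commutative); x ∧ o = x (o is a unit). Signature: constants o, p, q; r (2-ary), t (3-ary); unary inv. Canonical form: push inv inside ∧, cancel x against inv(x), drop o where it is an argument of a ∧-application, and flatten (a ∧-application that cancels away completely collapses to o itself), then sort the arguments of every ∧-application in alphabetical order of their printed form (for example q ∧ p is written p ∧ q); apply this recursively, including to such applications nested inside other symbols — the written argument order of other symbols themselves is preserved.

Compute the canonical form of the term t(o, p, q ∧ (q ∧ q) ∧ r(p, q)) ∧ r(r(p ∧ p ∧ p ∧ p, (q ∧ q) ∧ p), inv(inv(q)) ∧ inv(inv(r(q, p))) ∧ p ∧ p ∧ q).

Answer: r(r(p ∧ p ∧ p ∧ p, p ∧ q ∧ q), p ∧ p ∧ q ∧ q ∧ r(q, p)) ∧ t(o, p, q ∧ q ∧ q ∧ r(p, q))

Derivation:
Push inv inside:  distribute inv over ∧ and collapse double inv
Collect terms:  t(o, p, q ∧ q ∧ q ∧ r(p, q)) ∧ r(r(p ∧ p ∧ p ∧ p, p ∧ q ∧ q), p ∧ p ∧ q ∧ q ∧ r(q, p))
Sort arguments:  r(r(p ∧ p ∧ p ∧ p, p ∧ q ∧ q), p ∧ p ∧ q ∧ q ∧ r(q, p)) ∧ t(o, p, q ∧ q ∧ q ∧ r(p, q))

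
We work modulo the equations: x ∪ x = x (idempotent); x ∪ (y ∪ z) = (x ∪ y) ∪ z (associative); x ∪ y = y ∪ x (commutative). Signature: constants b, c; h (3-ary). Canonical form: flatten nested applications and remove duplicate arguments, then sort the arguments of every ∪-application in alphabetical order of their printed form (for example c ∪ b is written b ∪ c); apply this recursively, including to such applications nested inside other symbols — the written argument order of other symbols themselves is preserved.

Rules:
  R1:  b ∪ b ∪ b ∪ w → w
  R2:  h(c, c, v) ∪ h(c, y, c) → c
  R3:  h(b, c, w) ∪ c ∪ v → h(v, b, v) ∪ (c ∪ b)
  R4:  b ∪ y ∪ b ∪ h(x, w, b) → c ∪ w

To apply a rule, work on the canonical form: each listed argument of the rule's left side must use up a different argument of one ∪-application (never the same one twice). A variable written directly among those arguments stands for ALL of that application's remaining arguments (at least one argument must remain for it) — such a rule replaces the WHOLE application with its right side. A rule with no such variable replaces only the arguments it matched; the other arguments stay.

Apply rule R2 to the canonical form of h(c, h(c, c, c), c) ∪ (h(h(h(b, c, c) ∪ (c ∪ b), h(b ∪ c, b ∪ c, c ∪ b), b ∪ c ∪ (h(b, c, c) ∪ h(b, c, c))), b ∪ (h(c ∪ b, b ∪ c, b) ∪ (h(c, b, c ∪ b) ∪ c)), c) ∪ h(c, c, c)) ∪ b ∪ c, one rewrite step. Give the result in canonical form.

Answer: b ∪ c ∪ h(h(b ∪ c ∪ h(b, c, c), h(b ∪ c, b ∪ c, b ∪ c), b ∪ c ∪ h(b, c, c)), b ∪ c ∪ h(b ∪ c, b ∪ c, b) ∪ h(c, b, b ∪ c), c)

Derivation:
Canonical form:  b ∪ c ∪ h(c, c, c) ∪ h(c, h(c, c, c), c) ∪ h(h(b ∪ c ∪ h(b, c, c), h(b ∪ c, b ∪ c, b ∪ c), b ∪ c ∪ h(b, c, c)), b ∪ c ∪ h(b ∪ c, b ∪ c, b) ∪ h(c, b, b ∪ c), c)
Apply R2:  consuming h(c, c, c), h(c, h(c, c, c), c);  v := c, y := h(c, c, c)
Giving:  b ∪ c ∪ h(h(b ∪ c ∪ h(b, c, c), h(b ∪ c, b ∪ c, b ∪ c), b ∪ c ∪ h(b, c, c)), b ∪ c ∪ h(b ∪ c, b ∪ c, b) ∪ h(c, b, b ∪ c), c)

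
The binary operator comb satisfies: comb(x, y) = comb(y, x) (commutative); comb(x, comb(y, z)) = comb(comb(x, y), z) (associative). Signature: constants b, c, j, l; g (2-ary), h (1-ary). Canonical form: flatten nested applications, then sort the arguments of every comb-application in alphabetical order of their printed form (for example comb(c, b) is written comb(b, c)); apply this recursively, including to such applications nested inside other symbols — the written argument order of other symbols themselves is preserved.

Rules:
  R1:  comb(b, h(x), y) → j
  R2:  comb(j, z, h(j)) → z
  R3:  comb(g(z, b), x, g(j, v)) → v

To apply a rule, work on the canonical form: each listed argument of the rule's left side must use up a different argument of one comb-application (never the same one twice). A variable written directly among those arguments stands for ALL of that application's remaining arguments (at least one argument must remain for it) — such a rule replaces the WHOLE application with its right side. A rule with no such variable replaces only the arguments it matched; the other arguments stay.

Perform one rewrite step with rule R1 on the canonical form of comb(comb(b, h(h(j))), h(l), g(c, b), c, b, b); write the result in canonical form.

Answer: j

Derivation:
Canonical form:  comb(b, b, b, c, g(c, b), h(h(j)), h(l))
Apply R1:  consuming b, h(h(j));  x := h(j), y := comb(b, b, c, g(c, b), h(l))
The extension variable absorbs all remaining arguments, so the whole application is rewritten.
Result:  j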